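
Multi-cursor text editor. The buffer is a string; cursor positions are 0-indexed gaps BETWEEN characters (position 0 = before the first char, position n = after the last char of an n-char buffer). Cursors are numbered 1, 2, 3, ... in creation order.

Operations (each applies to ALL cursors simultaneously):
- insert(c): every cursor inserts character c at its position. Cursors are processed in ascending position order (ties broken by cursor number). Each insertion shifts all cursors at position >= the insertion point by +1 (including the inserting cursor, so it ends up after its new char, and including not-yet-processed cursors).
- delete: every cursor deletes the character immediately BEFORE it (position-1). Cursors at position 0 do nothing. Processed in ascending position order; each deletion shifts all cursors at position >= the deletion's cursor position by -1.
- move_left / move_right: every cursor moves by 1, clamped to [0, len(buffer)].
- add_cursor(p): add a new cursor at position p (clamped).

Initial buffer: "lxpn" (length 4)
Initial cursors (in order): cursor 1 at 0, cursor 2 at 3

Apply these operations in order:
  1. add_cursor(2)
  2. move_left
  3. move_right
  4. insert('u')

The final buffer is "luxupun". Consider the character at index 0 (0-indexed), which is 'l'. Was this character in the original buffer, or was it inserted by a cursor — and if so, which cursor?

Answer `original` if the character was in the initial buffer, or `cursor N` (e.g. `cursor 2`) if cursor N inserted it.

After op 1 (add_cursor(2)): buffer="lxpn" (len 4), cursors c1@0 c3@2 c2@3, authorship ....
After op 2 (move_left): buffer="lxpn" (len 4), cursors c1@0 c3@1 c2@2, authorship ....
After op 3 (move_right): buffer="lxpn" (len 4), cursors c1@1 c3@2 c2@3, authorship ....
After op 4 (insert('u')): buffer="luxupun" (len 7), cursors c1@2 c3@4 c2@6, authorship .1.3.2.
Authorship (.=original, N=cursor N): . 1 . 3 . 2 .
Index 0: author = original

Answer: original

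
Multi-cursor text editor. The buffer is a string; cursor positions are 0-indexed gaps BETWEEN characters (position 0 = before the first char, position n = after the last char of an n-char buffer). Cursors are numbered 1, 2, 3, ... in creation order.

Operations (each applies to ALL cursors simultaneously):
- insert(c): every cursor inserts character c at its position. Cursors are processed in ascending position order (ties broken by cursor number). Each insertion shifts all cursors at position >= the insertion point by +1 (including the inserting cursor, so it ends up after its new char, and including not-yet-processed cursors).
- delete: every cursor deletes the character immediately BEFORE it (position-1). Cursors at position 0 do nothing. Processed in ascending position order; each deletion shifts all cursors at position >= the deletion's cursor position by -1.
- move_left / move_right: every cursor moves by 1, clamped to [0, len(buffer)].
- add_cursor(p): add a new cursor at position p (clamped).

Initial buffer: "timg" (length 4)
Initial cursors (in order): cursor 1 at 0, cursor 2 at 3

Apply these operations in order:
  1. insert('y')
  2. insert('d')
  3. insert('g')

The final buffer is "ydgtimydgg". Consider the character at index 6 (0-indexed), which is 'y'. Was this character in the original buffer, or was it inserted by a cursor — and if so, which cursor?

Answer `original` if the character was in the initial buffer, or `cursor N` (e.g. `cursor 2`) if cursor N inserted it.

After op 1 (insert('y')): buffer="ytimyg" (len 6), cursors c1@1 c2@5, authorship 1...2.
After op 2 (insert('d')): buffer="ydtimydg" (len 8), cursors c1@2 c2@7, authorship 11...22.
After op 3 (insert('g')): buffer="ydgtimydgg" (len 10), cursors c1@3 c2@9, authorship 111...222.
Authorship (.=original, N=cursor N): 1 1 1 . . . 2 2 2 .
Index 6: author = 2

Answer: cursor 2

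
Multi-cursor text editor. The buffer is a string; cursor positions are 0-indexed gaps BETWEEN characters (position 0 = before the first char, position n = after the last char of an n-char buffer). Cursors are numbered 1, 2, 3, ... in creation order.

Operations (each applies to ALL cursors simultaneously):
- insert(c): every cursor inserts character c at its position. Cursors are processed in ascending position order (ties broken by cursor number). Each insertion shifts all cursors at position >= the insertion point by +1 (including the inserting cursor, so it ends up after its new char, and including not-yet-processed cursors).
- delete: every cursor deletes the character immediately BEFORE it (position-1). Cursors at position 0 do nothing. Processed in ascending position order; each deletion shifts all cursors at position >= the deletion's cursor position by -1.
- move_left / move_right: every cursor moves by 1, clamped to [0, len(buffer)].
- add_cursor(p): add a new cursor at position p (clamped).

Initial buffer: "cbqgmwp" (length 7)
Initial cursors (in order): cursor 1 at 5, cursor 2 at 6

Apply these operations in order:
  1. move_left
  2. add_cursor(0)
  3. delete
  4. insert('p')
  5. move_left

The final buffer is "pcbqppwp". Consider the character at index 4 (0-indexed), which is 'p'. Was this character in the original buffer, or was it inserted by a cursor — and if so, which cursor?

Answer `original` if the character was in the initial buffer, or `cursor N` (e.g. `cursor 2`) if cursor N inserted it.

Answer: cursor 1

Derivation:
After op 1 (move_left): buffer="cbqgmwp" (len 7), cursors c1@4 c2@5, authorship .......
After op 2 (add_cursor(0)): buffer="cbqgmwp" (len 7), cursors c3@0 c1@4 c2@5, authorship .......
After op 3 (delete): buffer="cbqwp" (len 5), cursors c3@0 c1@3 c2@3, authorship .....
After op 4 (insert('p')): buffer="pcbqppwp" (len 8), cursors c3@1 c1@6 c2@6, authorship 3...12..
After op 5 (move_left): buffer="pcbqppwp" (len 8), cursors c3@0 c1@5 c2@5, authorship 3...12..
Authorship (.=original, N=cursor N): 3 . . . 1 2 . .
Index 4: author = 1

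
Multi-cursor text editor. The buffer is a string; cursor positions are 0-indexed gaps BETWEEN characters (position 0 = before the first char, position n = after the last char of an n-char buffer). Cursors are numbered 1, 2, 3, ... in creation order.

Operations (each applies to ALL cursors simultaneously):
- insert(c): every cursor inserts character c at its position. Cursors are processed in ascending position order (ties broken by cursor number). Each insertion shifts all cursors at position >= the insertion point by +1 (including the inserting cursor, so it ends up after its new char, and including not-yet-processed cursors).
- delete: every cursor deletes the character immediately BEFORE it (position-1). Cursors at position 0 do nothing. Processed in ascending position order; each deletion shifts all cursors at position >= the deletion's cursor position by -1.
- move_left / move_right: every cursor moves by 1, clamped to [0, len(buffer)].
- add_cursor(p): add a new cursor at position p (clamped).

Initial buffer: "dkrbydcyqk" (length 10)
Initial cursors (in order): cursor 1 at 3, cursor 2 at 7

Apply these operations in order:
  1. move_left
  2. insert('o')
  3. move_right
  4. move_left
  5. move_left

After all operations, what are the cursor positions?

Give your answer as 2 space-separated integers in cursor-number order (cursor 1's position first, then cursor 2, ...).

Answer: 2 7

Derivation:
After op 1 (move_left): buffer="dkrbydcyqk" (len 10), cursors c1@2 c2@6, authorship ..........
After op 2 (insert('o')): buffer="dkorbydocyqk" (len 12), cursors c1@3 c2@8, authorship ..1....2....
After op 3 (move_right): buffer="dkorbydocyqk" (len 12), cursors c1@4 c2@9, authorship ..1....2....
After op 4 (move_left): buffer="dkorbydocyqk" (len 12), cursors c1@3 c2@8, authorship ..1....2....
After op 5 (move_left): buffer="dkorbydocyqk" (len 12), cursors c1@2 c2@7, authorship ..1....2....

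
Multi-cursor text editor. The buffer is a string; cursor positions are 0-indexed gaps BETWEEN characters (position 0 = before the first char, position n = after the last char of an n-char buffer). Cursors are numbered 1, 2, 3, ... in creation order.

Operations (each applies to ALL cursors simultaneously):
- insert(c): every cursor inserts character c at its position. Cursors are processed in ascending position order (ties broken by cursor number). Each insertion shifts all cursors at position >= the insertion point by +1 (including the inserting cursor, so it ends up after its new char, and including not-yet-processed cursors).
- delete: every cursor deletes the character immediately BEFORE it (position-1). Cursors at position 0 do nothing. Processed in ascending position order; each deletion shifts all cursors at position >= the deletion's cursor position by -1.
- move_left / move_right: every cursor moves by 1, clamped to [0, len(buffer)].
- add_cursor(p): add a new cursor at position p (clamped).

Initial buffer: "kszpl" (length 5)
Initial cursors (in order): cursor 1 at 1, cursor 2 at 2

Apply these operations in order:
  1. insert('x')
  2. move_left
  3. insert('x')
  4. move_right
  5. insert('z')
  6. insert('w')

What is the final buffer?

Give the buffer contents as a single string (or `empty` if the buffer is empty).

Answer: kxxzwsxxzwzpl

Derivation:
After op 1 (insert('x')): buffer="kxsxzpl" (len 7), cursors c1@2 c2@4, authorship .1.2...
After op 2 (move_left): buffer="kxsxzpl" (len 7), cursors c1@1 c2@3, authorship .1.2...
After op 3 (insert('x')): buffer="kxxsxxzpl" (len 9), cursors c1@2 c2@5, authorship .11.22...
After op 4 (move_right): buffer="kxxsxxzpl" (len 9), cursors c1@3 c2@6, authorship .11.22...
After op 5 (insert('z')): buffer="kxxzsxxzzpl" (len 11), cursors c1@4 c2@8, authorship .111.222...
After op 6 (insert('w')): buffer="kxxzwsxxzwzpl" (len 13), cursors c1@5 c2@10, authorship .1111.2222...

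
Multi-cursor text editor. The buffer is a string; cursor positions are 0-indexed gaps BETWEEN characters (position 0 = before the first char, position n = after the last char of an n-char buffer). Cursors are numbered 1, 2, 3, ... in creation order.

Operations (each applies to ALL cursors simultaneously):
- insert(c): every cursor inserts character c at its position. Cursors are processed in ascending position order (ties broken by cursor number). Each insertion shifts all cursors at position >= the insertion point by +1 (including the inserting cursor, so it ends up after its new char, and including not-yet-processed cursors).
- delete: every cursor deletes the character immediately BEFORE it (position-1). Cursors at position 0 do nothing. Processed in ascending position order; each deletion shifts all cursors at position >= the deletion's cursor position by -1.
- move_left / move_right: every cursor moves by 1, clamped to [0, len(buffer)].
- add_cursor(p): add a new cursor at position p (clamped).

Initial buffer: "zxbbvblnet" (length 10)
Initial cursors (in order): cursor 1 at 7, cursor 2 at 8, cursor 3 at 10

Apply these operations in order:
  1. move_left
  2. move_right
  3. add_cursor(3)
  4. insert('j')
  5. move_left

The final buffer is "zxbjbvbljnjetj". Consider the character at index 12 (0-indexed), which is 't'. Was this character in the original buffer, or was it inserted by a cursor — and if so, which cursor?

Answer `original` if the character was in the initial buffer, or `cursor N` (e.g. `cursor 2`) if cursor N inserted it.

After op 1 (move_left): buffer="zxbbvblnet" (len 10), cursors c1@6 c2@7 c3@9, authorship ..........
After op 2 (move_right): buffer="zxbbvblnet" (len 10), cursors c1@7 c2@8 c3@10, authorship ..........
After op 3 (add_cursor(3)): buffer="zxbbvblnet" (len 10), cursors c4@3 c1@7 c2@8 c3@10, authorship ..........
After op 4 (insert('j')): buffer="zxbjbvbljnjetj" (len 14), cursors c4@4 c1@9 c2@11 c3@14, authorship ...4....1.2..3
After op 5 (move_left): buffer="zxbjbvbljnjetj" (len 14), cursors c4@3 c1@8 c2@10 c3@13, authorship ...4....1.2..3
Authorship (.=original, N=cursor N): . . . 4 . . . . 1 . 2 . . 3
Index 12: author = original

Answer: original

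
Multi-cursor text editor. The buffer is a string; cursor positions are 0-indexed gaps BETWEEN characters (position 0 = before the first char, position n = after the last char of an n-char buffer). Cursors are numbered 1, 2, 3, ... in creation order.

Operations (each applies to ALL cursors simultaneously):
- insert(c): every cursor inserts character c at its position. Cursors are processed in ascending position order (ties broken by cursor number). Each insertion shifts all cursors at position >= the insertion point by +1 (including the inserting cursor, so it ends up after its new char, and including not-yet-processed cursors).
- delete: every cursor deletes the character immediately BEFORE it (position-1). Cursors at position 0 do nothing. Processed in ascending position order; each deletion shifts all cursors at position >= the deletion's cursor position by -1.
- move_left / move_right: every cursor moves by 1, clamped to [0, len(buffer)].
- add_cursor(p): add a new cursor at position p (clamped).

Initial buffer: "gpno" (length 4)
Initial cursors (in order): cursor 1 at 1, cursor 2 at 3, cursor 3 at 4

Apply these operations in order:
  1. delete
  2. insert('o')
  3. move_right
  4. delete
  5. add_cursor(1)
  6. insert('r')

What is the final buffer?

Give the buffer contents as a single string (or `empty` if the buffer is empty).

After op 1 (delete): buffer="p" (len 1), cursors c1@0 c2@1 c3@1, authorship .
After op 2 (insert('o')): buffer="opoo" (len 4), cursors c1@1 c2@4 c3@4, authorship 1.23
After op 3 (move_right): buffer="opoo" (len 4), cursors c1@2 c2@4 c3@4, authorship 1.23
After op 4 (delete): buffer="o" (len 1), cursors c1@1 c2@1 c3@1, authorship 1
After op 5 (add_cursor(1)): buffer="o" (len 1), cursors c1@1 c2@1 c3@1 c4@1, authorship 1
After op 6 (insert('r')): buffer="orrrr" (len 5), cursors c1@5 c2@5 c3@5 c4@5, authorship 11234

Answer: orrrr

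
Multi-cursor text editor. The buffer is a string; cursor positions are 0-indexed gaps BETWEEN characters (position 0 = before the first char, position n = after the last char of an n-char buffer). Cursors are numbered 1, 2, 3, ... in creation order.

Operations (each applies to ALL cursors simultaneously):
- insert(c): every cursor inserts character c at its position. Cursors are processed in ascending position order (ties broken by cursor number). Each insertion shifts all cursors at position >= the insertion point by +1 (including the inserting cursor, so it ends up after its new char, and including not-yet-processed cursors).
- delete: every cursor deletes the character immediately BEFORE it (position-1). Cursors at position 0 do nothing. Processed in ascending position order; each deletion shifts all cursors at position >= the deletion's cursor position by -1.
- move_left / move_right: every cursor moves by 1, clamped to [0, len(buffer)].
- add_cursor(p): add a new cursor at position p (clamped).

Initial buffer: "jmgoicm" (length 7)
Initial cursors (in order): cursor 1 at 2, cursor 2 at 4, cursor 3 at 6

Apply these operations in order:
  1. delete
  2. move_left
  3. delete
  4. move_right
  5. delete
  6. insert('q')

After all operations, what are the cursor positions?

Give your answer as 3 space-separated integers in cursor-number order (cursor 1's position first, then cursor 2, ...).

Answer: 3 3 3

Derivation:
After op 1 (delete): buffer="jgim" (len 4), cursors c1@1 c2@2 c3@3, authorship ....
After op 2 (move_left): buffer="jgim" (len 4), cursors c1@0 c2@1 c3@2, authorship ....
After op 3 (delete): buffer="im" (len 2), cursors c1@0 c2@0 c3@0, authorship ..
After op 4 (move_right): buffer="im" (len 2), cursors c1@1 c2@1 c3@1, authorship ..
After op 5 (delete): buffer="m" (len 1), cursors c1@0 c2@0 c3@0, authorship .
After op 6 (insert('q')): buffer="qqqm" (len 4), cursors c1@3 c2@3 c3@3, authorship 123.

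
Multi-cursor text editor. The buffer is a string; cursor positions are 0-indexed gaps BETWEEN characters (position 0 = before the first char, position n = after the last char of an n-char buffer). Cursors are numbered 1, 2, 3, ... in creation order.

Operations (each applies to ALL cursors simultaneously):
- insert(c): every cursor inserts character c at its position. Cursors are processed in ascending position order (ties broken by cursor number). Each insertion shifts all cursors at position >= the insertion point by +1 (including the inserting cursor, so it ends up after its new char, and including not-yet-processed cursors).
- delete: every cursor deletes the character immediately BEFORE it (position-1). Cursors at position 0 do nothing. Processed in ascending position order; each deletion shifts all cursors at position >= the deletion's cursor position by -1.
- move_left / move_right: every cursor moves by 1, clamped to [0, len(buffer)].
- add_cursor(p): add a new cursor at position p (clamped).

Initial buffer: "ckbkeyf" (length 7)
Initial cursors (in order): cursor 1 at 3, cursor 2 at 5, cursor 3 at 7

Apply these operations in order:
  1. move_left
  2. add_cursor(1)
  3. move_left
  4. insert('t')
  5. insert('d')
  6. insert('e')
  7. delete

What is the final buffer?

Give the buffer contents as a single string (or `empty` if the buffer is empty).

Answer: tdctdkbtdketdyf

Derivation:
After op 1 (move_left): buffer="ckbkeyf" (len 7), cursors c1@2 c2@4 c3@6, authorship .......
After op 2 (add_cursor(1)): buffer="ckbkeyf" (len 7), cursors c4@1 c1@2 c2@4 c3@6, authorship .......
After op 3 (move_left): buffer="ckbkeyf" (len 7), cursors c4@0 c1@1 c2@3 c3@5, authorship .......
After op 4 (insert('t')): buffer="tctkbtketyf" (len 11), cursors c4@1 c1@3 c2@6 c3@9, authorship 4.1..2..3..
After op 5 (insert('d')): buffer="tdctdkbtdketdyf" (len 15), cursors c4@2 c1@5 c2@9 c3@13, authorship 44.11..22..33..
After op 6 (insert('e')): buffer="tdectdekbtdeketdeyf" (len 19), cursors c4@3 c1@7 c2@12 c3@17, authorship 444.111..222..333..
After op 7 (delete): buffer="tdctdkbtdketdyf" (len 15), cursors c4@2 c1@5 c2@9 c3@13, authorship 44.11..22..33..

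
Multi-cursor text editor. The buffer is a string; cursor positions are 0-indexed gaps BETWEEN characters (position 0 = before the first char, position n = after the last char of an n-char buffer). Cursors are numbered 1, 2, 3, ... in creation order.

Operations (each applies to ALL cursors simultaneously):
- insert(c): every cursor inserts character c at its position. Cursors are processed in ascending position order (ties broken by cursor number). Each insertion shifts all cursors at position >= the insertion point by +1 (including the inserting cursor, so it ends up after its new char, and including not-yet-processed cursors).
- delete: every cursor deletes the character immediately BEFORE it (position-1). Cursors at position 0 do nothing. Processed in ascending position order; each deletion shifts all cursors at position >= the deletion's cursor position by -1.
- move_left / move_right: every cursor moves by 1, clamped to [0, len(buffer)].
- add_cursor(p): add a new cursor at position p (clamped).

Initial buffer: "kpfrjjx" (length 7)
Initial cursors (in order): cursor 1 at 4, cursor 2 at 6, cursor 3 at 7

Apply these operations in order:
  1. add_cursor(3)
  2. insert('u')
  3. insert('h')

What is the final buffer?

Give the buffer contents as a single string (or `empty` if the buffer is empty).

Answer: kpfuhruhjjuhxuh

Derivation:
After op 1 (add_cursor(3)): buffer="kpfrjjx" (len 7), cursors c4@3 c1@4 c2@6 c3@7, authorship .......
After op 2 (insert('u')): buffer="kpfurujjuxu" (len 11), cursors c4@4 c1@6 c2@9 c3@11, authorship ...4.1..2.3
After op 3 (insert('h')): buffer="kpfuhruhjjuhxuh" (len 15), cursors c4@5 c1@8 c2@12 c3@15, authorship ...44.11..22.33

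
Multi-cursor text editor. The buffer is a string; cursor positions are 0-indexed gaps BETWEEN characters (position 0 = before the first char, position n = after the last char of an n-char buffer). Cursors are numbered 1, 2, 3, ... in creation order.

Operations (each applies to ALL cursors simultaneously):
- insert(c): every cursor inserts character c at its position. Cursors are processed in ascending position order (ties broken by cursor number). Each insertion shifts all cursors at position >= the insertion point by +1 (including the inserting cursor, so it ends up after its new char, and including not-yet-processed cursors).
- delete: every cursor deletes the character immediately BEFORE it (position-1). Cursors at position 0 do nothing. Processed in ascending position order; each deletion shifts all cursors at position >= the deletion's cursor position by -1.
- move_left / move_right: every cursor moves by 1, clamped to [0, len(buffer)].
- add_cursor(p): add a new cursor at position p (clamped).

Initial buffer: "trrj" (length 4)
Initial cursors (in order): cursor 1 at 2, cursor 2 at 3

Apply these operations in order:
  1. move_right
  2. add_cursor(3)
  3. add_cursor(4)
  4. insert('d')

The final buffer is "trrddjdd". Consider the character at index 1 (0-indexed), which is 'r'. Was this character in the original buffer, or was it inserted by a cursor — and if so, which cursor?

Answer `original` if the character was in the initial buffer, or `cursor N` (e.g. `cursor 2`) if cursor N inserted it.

Answer: original

Derivation:
After op 1 (move_right): buffer="trrj" (len 4), cursors c1@3 c2@4, authorship ....
After op 2 (add_cursor(3)): buffer="trrj" (len 4), cursors c1@3 c3@3 c2@4, authorship ....
After op 3 (add_cursor(4)): buffer="trrj" (len 4), cursors c1@3 c3@3 c2@4 c4@4, authorship ....
After op 4 (insert('d')): buffer="trrddjdd" (len 8), cursors c1@5 c3@5 c2@8 c4@8, authorship ...13.24
Authorship (.=original, N=cursor N): . . . 1 3 . 2 4
Index 1: author = original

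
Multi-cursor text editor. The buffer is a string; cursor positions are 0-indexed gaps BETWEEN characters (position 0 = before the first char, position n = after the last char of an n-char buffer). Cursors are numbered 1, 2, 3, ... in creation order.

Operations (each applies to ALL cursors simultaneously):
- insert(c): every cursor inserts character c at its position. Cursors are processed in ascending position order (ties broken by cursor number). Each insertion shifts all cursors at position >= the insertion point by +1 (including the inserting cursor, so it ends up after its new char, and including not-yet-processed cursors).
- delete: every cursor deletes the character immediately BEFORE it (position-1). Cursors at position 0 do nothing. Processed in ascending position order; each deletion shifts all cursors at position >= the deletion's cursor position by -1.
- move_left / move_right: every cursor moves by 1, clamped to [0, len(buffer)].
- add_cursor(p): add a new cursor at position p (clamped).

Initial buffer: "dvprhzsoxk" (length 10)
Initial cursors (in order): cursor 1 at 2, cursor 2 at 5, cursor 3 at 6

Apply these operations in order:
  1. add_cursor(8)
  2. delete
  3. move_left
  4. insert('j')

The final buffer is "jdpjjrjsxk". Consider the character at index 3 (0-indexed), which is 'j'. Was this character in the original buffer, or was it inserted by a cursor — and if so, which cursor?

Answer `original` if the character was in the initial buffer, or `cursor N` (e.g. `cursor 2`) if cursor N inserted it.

Answer: cursor 2

Derivation:
After op 1 (add_cursor(8)): buffer="dvprhzsoxk" (len 10), cursors c1@2 c2@5 c3@6 c4@8, authorship ..........
After op 2 (delete): buffer="dprsxk" (len 6), cursors c1@1 c2@3 c3@3 c4@4, authorship ......
After op 3 (move_left): buffer="dprsxk" (len 6), cursors c1@0 c2@2 c3@2 c4@3, authorship ......
After op 4 (insert('j')): buffer="jdpjjrjsxk" (len 10), cursors c1@1 c2@5 c3@5 c4@7, authorship 1..23.4...
Authorship (.=original, N=cursor N): 1 . . 2 3 . 4 . . .
Index 3: author = 2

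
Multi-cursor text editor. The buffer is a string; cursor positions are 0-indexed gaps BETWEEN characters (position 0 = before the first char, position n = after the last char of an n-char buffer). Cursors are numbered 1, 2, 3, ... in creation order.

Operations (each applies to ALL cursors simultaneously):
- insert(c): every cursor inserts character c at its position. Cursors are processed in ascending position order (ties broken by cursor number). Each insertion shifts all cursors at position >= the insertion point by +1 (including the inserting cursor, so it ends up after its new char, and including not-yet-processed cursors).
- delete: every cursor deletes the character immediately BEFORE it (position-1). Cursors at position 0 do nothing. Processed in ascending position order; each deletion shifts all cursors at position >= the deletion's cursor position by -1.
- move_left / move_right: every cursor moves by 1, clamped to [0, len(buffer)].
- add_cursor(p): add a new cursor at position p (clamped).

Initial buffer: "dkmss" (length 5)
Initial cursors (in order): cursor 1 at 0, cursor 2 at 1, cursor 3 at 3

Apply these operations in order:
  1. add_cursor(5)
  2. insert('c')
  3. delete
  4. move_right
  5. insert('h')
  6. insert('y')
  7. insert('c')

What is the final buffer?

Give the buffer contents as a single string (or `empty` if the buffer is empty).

After op 1 (add_cursor(5)): buffer="dkmss" (len 5), cursors c1@0 c2@1 c3@3 c4@5, authorship .....
After op 2 (insert('c')): buffer="cdckmcssc" (len 9), cursors c1@1 c2@3 c3@6 c4@9, authorship 1.2..3..4
After op 3 (delete): buffer="dkmss" (len 5), cursors c1@0 c2@1 c3@3 c4@5, authorship .....
After op 4 (move_right): buffer="dkmss" (len 5), cursors c1@1 c2@2 c3@4 c4@5, authorship .....
After op 5 (insert('h')): buffer="dhkhmshsh" (len 9), cursors c1@2 c2@4 c3@7 c4@9, authorship .1.2..3.4
After op 6 (insert('y')): buffer="dhykhymshyshy" (len 13), cursors c1@3 c2@6 c3@10 c4@13, authorship .11.22..33.44
After op 7 (insert('c')): buffer="dhyckhycmshycshyc" (len 17), cursors c1@4 c2@8 c3@13 c4@17, authorship .111.222..333.444

Answer: dhyckhycmshycshyc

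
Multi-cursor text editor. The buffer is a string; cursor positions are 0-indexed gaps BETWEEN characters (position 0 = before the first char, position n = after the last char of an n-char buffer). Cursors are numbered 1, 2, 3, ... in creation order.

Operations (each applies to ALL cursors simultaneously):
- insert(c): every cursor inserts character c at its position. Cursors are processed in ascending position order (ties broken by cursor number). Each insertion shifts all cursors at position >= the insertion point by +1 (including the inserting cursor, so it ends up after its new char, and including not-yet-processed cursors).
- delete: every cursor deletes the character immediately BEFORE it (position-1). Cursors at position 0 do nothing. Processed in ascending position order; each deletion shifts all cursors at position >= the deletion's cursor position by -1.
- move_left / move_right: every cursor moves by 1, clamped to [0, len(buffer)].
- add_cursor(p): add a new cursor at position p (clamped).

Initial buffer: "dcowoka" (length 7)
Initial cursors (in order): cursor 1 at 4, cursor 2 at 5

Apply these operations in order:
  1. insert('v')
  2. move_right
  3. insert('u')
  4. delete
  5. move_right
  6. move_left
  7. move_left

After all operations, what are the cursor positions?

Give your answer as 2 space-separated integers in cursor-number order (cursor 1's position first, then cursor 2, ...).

Answer: 5 7

Derivation:
After op 1 (insert('v')): buffer="dcowvovka" (len 9), cursors c1@5 c2@7, authorship ....1.2..
After op 2 (move_right): buffer="dcowvovka" (len 9), cursors c1@6 c2@8, authorship ....1.2..
After op 3 (insert('u')): buffer="dcowvouvkua" (len 11), cursors c1@7 c2@10, authorship ....1.12.2.
After op 4 (delete): buffer="dcowvovka" (len 9), cursors c1@6 c2@8, authorship ....1.2..
After op 5 (move_right): buffer="dcowvovka" (len 9), cursors c1@7 c2@9, authorship ....1.2..
After op 6 (move_left): buffer="dcowvovka" (len 9), cursors c1@6 c2@8, authorship ....1.2..
After op 7 (move_left): buffer="dcowvovka" (len 9), cursors c1@5 c2@7, authorship ....1.2..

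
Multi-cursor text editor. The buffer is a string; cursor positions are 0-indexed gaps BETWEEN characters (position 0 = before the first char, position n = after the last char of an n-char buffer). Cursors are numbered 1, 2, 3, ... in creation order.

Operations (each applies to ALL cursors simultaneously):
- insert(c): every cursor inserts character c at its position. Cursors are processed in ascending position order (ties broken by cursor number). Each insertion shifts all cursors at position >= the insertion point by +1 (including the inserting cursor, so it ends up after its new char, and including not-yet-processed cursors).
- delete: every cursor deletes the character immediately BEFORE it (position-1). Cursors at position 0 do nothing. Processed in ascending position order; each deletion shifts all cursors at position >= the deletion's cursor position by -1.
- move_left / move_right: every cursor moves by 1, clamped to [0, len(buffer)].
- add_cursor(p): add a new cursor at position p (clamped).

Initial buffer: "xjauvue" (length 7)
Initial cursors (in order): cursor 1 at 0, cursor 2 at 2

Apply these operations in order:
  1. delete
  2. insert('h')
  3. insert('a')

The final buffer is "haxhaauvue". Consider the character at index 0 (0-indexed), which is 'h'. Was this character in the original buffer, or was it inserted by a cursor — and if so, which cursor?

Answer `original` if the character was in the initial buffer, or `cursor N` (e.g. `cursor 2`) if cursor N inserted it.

Answer: cursor 1

Derivation:
After op 1 (delete): buffer="xauvue" (len 6), cursors c1@0 c2@1, authorship ......
After op 2 (insert('h')): buffer="hxhauvue" (len 8), cursors c1@1 c2@3, authorship 1.2.....
After op 3 (insert('a')): buffer="haxhaauvue" (len 10), cursors c1@2 c2@5, authorship 11.22.....
Authorship (.=original, N=cursor N): 1 1 . 2 2 . . . . .
Index 0: author = 1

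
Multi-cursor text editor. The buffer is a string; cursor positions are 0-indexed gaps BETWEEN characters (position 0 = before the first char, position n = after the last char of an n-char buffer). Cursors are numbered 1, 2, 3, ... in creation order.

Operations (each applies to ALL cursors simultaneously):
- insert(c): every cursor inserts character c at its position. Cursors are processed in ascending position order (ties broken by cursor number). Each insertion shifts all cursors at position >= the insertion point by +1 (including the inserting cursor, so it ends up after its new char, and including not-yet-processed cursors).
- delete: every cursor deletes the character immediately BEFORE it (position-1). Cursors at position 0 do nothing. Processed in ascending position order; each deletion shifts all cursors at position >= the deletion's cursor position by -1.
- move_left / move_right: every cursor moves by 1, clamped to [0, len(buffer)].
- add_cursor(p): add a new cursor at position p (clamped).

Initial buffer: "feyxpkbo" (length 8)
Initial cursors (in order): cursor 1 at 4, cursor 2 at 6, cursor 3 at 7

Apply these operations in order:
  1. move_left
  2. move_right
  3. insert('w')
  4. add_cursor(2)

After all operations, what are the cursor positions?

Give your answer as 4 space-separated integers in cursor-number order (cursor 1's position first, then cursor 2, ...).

Answer: 5 8 10 2

Derivation:
After op 1 (move_left): buffer="feyxpkbo" (len 8), cursors c1@3 c2@5 c3@6, authorship ........
After op 2 (move_right): buffer="feyxpkbo" (len 8), cursors c1@4 c2@6 c3@7, authorship ........
After op 3 (insert('w')): buffer="feyxwpkwbwo" (len 11), cursors c1@5 c2@8 c3@10, authorship ....1..2.3.
After op 4 (add_cursor(2)): buffer="feyxwpkwbwo" (len 11), cursors c4@2 c1@5 c2@8 c3@10, authorship ....1..2.3.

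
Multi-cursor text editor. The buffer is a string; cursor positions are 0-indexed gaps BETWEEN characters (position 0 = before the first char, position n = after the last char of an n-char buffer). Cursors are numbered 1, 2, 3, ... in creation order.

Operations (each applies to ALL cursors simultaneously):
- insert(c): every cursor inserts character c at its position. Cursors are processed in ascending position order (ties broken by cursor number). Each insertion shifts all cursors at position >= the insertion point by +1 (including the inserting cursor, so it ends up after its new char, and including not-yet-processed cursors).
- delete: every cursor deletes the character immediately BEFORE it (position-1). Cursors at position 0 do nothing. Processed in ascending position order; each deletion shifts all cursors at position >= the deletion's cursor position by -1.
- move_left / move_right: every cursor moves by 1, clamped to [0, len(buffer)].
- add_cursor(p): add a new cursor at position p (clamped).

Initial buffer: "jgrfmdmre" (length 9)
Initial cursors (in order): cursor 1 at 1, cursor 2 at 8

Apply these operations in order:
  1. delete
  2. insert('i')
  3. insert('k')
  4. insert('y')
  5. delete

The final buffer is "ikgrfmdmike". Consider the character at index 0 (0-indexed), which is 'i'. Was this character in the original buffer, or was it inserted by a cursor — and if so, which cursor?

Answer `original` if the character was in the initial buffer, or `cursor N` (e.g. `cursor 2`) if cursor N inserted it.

Answer: cursor 1

Derivation:
After op 1 (delete): buffer="grfmdme" (len 7), cursors c1@0 c2@6, authorship .......
After op 2 (insert('i')): buffer="igrfmdmie" (len 9), cursors c1@1 c2@8, authorship 1......2.
After op 3 (insert('k')): buffer="ikgrfmdmike" (len 11), cursors c1@2 c2@10, authorship 11......22.
After op 4 (insert('y')): buffer="ikygrfmdmikye" (len 13), cursors c1@3 c2@12, authorship 111......222.
After op 5 (delete): buffer="ikgrfmdmike" (len 11), cursors c1@2 c2@10, authorship 11......22.
Authorship (.=original, N=cursor N): 1 1 . . . . . . 2 2 .
Index 0: author = 1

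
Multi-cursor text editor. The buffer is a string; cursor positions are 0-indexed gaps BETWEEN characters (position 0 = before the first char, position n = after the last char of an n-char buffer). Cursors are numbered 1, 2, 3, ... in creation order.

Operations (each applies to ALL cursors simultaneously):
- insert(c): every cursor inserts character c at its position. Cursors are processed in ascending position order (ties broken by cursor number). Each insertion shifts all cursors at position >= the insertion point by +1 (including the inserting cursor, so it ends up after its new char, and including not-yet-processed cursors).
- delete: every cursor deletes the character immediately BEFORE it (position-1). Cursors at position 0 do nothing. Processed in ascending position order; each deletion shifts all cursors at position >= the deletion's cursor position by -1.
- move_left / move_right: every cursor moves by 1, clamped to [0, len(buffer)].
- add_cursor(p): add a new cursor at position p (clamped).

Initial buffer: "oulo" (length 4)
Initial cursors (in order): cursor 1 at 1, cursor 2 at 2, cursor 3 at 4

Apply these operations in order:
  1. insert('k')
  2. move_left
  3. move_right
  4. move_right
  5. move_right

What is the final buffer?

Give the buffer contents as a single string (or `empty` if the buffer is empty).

Answer: okuklok

Derivation:
After op 1 (insert('k')): buffer="okuklok" (len 7), cursors c1@2 c2@4 c3@7, authorship .1.2..3
After op 2 (move_left): buffer="okuklok" (len 7), cursors c1@1 c2@3 c3@6, authorship .1.2..3
After op 3 (move_right): buffer="okuklok" (len 7), cursors c1@2 c2@4 c3@7, authorship .1.2..3
After op 4 (move_right): buffer="okuklok" (len 7), cursors c1@3 c2@5 c3@7, authorship .1.2..3
After op 5 (move_right): buffer="okuklok" (len 7), cursors c1@4 c2@6 c3@7, authorship .1.2..3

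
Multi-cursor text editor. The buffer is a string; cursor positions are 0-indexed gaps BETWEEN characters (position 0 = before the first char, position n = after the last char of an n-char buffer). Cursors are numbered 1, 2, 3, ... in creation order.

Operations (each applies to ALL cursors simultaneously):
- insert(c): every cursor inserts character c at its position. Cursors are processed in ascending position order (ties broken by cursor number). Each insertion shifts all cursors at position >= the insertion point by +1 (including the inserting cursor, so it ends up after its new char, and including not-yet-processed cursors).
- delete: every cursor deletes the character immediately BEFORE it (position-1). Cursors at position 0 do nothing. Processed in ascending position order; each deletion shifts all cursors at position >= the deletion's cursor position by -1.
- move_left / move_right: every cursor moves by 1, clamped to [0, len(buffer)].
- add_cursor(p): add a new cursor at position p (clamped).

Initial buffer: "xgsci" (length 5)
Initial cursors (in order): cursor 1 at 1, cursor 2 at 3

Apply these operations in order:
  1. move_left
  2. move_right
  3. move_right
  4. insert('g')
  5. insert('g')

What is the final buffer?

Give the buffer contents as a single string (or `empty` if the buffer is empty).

Answer: xgggscggi

Derivation:
After op 1 (move_left): buffer="xgsci" (len 5), cursors c1@0 c2@2, authorship .....
After op 2 (move_right): buffer="xgsci" (len 5), cursors c1@1 c2@3, authorship .....
After op 3 (move_right): buffer="xgsci" (len 5), cursors c1@2 c2@4, authorship .....
After op 4 (insert('g')): buffer="xggscgi" (len 7), cursors c1@3 c2@6, authorship ..1..2.
After op 5 (insert('g')): buffer="xgggscggi" (len 9), cursors c1@4 c2@8, authorship ..11..22.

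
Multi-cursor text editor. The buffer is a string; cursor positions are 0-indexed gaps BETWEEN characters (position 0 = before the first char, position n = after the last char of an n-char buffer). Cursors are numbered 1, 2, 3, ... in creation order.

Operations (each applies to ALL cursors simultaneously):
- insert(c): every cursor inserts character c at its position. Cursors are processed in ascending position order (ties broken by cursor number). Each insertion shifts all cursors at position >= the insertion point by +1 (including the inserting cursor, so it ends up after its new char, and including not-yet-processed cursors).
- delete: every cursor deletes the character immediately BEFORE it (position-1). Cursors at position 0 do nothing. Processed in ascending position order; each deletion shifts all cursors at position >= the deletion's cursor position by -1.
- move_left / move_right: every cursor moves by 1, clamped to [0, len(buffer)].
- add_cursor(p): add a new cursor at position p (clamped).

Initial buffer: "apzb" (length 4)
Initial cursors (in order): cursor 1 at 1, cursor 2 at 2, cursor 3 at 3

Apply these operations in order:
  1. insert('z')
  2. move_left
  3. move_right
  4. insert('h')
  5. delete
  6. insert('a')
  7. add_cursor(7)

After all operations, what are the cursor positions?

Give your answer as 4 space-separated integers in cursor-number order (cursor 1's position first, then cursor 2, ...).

Answer: 3 6 9 7

Derivation:
After op 1 (insert('z')): buffer="azpzzzb" (len 7), cursors c1@2 c2@4 c3@6, authorship .1.2.3.
After op 2 (move_left): buffer="azpzzzb" (len 7), cursors c1@1 c2@3 c3@5, authorship .1.2.3.
After op 3 (move_right): buffer="azpzzzb" (len 7), cursors c1@2 c2@4 c3@6, authorship .1.2.3.
After op 4 (insert('h')): buffer="azhpzhzzhb" (len 10), cursors c1@3 c2@6 c3@9, authorship .11.22.33.
After op 5 (delete): buffer="azpzzzb" (len 7), cursors c1@2 c2@4 c3@6, authorship .1.2.3.
After op 6 (insert('a')): buffer="azapzazzab" (len 10), cursors c1@3 c2@6 c3@9, authorship .11.22.33.
After op 7 (add_cursor(7)): buffer="azapzazzab" (len 10), cursors c1@3 c2@6 c4@7 c3@9, authorship .11.22.33.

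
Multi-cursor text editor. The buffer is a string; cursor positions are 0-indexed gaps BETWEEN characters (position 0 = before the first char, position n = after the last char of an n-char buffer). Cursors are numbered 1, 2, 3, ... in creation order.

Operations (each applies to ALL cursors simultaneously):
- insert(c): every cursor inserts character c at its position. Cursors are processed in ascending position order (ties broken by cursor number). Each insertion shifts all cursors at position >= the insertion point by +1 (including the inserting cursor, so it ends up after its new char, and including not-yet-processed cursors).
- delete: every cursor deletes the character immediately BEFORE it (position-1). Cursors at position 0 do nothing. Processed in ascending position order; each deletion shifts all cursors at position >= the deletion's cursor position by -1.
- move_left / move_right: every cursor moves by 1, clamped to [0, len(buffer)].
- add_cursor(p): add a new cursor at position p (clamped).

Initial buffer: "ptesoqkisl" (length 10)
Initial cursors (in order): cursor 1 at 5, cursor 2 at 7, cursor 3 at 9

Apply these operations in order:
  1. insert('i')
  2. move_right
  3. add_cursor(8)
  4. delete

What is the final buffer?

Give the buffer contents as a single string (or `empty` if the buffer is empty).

After op 1 (insert('i')): buffer="ptesoiqkiisil" (len 13), cursors c1@6 c2@9 c3@12, authorship .....1..2..3.
After op 2 (move_right): buffer="ptesoiqkiisil" (len 13), cursors c1@7 c2@10 c3@13, authorship .....1..2..3.
After op 3 (add_cursor(8)): buffer="ptesoiqkiisil" (len 13), cursors c1@7 c4@8 c2@10 c3@13, authorship .....1..2..3.
After op 4 (delete): buffer="ptesoiisi" (len 9), cursors c1@6 c4@6 c2@7 c3@9, authorship .....12.3

Answer: ptesoiisi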